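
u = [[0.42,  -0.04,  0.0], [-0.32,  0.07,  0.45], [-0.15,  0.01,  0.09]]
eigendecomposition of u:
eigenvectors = [[0.60+0.00j,(-0.11-0.01j),(-0.11+0.01j)], [(-0.76+0j),-0.99+0.00j,(-0.99-0j)], [-0.25+0.00j,-0.04-0.11j,-0.04+0.11j]]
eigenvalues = [(0.47+0j), (0.05+0.04j), (0.05-0.04j)]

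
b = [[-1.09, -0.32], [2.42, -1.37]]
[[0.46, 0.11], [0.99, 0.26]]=b @ [[-0.14,  -0.03],[-0.97,  -0.24]]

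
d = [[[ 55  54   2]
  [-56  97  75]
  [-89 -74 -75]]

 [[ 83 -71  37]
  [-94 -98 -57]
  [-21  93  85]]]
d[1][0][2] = 37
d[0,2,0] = -89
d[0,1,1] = 97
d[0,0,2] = 2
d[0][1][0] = -56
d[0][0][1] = 54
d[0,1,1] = 97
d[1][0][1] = -71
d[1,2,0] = -21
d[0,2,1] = -74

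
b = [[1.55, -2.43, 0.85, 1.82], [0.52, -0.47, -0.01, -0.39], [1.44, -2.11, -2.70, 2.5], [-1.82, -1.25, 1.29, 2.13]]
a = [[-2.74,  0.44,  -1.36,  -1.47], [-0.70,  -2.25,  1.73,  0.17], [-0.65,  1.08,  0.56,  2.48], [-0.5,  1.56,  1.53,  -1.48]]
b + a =[[-1.19, -1.99, -0.51, 0.35], [-0.18, -2.72, 1.72, -0.22], [0.79, -1.03, -2.14, 4.98], [-2.32, 0.31, 2.82, 0.65]]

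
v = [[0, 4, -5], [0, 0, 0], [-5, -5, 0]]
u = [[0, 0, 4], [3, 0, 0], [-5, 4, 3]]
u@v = [[-20, -20, 0], [0, 12, -15], [-15, -35, 25]]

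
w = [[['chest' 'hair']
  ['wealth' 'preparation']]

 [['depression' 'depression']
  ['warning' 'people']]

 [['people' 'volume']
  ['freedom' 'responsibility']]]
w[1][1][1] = 'people'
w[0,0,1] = 'hair'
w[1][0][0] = 'depression'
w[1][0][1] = 'depression'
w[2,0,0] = 'people'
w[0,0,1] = 'hair'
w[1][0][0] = 'depression'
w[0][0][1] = 'hair'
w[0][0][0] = 'chest'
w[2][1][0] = 'freedom'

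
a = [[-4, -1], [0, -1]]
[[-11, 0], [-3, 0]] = a@[[2, 0], [3, 0]]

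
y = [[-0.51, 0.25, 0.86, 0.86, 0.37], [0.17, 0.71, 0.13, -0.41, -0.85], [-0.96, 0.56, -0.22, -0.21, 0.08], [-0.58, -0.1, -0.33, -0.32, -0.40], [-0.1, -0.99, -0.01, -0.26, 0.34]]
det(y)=-0.442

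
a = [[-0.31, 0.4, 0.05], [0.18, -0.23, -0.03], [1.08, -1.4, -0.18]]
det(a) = 0.00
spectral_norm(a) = 1.87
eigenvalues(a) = [-0.72, -0.0, 0.0]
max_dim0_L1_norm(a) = 2.03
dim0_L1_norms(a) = [1.57, 2.03, 0.26]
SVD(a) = [[-0.27, 0.58, 0.77], [0.16, -0.76, 0.63], [0.95, 0.29, 0.12]] @ diag([1.8717886507712653, 0.0023049525757000517, 0.001390696771590433]) @ [[0.61, -0.79, -0.1],[-0.78, -0.56, -0.29],[0.17, 0.25, -0.95]]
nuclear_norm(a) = 1.88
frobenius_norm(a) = 1.87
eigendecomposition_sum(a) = [[-0.31,0.4,0.05], [0.18,-0.23,-0.03], [1.09,-1.40,-0.18]] + [[-0.00, 0.0, -0.0], [-0.00, 0.0, -0.00], [-0.01, 0.0, -0.0]] + [[0.00, 0.0, -0.00], [0.0, 0.00, -0.00], [-0.00, -0.00, 0.00]]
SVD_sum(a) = [[-0.31, 0.40, 0.05],[0.18, -0.23, -0.03],[1.08, -1.40, -0.18]] + [[-0.00, -0.00, -0.0],  [0.0, 0.0, 0.00],  [-0.0, -0.00, -0.00]] + [[0.00, 0.00, -0.0], [0.0, 0.00, -0.00], [0.0, 0.0, -0.0]]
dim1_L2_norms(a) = [0.51, 0.29, 1.78]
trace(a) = -0.72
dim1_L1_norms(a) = [0.76, 0.44, 2.66]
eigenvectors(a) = [[0.27, -0.26, -0.43],[-0.16, -0.08, -0.43],[-0.95, -0.96, 0.79]]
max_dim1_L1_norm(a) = 2.66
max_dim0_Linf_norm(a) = 1.4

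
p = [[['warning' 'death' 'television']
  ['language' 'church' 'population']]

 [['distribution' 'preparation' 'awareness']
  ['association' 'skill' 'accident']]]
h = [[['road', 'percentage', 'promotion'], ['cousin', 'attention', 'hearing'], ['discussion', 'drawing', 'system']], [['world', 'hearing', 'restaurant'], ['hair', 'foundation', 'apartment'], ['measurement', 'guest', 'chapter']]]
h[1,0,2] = 'restaurant'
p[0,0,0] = 'warning'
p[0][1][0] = 'language'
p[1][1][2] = 'accident'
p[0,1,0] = 'language'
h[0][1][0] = 'cousin'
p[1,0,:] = ['distribution', 'preparation', 'awareness']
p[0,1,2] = 'population'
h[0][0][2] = 'promotion'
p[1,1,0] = 'association'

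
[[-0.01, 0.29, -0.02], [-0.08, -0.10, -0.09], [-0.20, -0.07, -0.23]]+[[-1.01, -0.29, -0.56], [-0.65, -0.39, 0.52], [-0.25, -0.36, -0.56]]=[[-1.02, 0.00, -0.58], [-0.73, -0.49, 0.43], [-0.45, -0.43, -0.79]]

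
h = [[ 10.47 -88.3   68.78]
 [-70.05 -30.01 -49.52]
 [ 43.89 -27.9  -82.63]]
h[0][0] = 10.47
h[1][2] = -49.52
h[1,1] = -30.01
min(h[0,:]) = -88.3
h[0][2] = 68.78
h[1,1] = -30.01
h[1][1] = -30.01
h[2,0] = 43.89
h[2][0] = 43.89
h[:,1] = [-88.3, -30.01, -27.9]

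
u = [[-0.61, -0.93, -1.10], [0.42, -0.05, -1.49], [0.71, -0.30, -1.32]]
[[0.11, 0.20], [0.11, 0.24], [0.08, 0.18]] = u@[[-0.05,-0.06], [0.02,0.04], [-0.09,-0.18]]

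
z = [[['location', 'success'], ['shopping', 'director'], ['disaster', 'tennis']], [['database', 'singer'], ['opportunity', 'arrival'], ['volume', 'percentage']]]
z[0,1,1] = 'director'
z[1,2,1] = 'percentage'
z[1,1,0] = 'opportunity'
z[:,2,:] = [['disaster', 'tennis'], ['volume', 'percentage']]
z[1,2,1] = 'percentage'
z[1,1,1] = 'arrival'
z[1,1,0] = 'opportunity'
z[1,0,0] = 'database'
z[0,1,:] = ['shopping', 'director']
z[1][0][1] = 'singer'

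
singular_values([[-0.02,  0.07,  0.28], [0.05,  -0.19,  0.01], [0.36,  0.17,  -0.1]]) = [0.42, 0.29, 0.18]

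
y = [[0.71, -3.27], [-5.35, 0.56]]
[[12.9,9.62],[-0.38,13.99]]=y@[[-0.35, -2.99], [-4.02, -3.59]]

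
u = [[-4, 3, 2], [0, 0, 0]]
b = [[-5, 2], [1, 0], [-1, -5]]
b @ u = [[20, -15, -10], [-4, 3, 2], [4, -3, -2]]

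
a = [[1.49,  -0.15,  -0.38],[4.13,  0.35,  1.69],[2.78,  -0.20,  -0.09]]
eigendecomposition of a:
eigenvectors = [[(-0.02-0.17j), (-0.02+0.17j), -0.05+0.00j], [(-0.93+0j), -0.93-0.00j, (-0.98+0j)], [-0.20-0.26j, (-0.2+0.26j), (0.22+0j)]]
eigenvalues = [(0.78+1.21j), (0.78-1.21j), (0.18+0j)]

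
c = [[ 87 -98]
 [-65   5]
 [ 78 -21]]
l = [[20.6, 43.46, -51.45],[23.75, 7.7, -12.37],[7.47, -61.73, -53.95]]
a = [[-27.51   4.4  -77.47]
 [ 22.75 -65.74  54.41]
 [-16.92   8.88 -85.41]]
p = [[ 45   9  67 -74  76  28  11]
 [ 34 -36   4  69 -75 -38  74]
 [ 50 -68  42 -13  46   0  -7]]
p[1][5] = -38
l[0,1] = 43.46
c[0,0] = 87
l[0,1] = 43.46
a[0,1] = 4.4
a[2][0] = -16.92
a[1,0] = 22.75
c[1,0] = -65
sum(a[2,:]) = -93.45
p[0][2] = 67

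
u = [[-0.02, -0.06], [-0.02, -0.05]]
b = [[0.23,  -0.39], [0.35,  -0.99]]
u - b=[[-0.25, 0.33], [-0.37, 0.94]]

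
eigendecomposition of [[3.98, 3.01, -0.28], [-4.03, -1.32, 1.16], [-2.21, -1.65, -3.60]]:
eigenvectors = [[(0.48+0.41j),0.48-0.41j,(0.14+0j)],[-0.76+0.00j,-0.76-0.00j,-0.25+0.00j],[-0.04-0.16j,-0.04+0.16j,(0.96+0j)]]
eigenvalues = [(1.27+2.41j), (1.27-2.41j), (-3.48+0j)]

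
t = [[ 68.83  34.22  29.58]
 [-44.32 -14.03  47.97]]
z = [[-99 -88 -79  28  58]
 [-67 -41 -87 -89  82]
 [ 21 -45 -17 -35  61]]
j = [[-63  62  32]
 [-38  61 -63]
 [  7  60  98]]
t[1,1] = -14.03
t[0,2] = 29.58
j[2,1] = 60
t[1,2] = 47.97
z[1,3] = -89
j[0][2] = 32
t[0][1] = 34.22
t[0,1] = 34.22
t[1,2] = 47.97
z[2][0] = 21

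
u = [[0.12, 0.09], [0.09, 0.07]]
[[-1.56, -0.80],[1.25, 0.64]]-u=[[-1.68,-0.89], [1.16,0.57]]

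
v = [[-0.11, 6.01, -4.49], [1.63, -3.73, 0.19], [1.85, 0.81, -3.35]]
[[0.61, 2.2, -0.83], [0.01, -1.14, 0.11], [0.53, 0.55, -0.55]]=v @[[0.15, 0.06, -0.06],[0.06, 0.33, -0.05],[-0.06, -0.05, 0.12]]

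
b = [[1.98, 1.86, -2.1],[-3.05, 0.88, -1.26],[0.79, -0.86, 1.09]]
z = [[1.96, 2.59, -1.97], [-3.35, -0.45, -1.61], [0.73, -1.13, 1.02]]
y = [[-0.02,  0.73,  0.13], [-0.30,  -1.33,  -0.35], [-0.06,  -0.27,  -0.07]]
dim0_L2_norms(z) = [3.95, 2.86, 2.74]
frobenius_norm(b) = 5.10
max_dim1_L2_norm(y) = 1.41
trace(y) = -1.42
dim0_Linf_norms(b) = [3.05, 1.86, 2.1]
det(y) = 0.00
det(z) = -6.76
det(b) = 0.04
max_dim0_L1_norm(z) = 6.04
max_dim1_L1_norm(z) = 6.52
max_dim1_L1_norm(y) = 1.98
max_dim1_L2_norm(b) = 3.43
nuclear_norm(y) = 1.78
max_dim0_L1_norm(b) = 5.82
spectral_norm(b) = 3.73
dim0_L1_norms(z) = [6.04, 4.17, 4.6]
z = y + b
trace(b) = 3.95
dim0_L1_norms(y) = [0.38, 2.33, 0.55]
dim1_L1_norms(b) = [5.94, 5.19, 2.74]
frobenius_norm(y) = 1.62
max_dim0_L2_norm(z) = 3.95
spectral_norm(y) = 1.61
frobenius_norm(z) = 5.59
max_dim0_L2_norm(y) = 1.54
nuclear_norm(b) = 7.21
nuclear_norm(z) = 8.29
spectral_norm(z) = 4.33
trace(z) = 2.53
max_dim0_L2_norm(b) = 3.72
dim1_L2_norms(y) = [0.74, 1.41, 0.29]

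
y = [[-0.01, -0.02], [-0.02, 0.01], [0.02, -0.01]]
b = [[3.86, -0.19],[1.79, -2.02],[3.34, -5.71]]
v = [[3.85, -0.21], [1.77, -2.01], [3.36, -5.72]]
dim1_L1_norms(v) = [4.06, 3.78, 9.08]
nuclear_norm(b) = 10.58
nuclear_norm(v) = 10.57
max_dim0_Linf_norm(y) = 0.02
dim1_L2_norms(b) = [3.86, 2.7, 6.62]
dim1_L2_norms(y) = [0.02, 0.02, 0.02]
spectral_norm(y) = 0.03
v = b + y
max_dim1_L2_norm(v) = 6.63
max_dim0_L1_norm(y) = 0.05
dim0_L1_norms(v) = [8.98, 7.94]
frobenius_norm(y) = 0.04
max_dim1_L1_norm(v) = 9.08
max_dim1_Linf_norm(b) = 5.71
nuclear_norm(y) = 0.05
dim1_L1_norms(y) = [0.03, 0.03, 0.03]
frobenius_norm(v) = 8.13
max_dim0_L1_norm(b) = 8.99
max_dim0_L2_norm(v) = 6.07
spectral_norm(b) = 7.53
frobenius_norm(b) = 8.12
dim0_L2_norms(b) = [5.41, 6.06]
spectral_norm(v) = 7.54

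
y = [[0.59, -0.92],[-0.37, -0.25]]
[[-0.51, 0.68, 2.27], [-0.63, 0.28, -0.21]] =y @ [[0.93, -0.18, 1.55], [1.15, -0.86, -1.47]]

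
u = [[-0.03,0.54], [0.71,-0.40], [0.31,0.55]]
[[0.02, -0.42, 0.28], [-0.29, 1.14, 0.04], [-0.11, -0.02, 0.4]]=u @ [[-0.4, 1.20, 0.35], [0.02, -0.71, 0.53]]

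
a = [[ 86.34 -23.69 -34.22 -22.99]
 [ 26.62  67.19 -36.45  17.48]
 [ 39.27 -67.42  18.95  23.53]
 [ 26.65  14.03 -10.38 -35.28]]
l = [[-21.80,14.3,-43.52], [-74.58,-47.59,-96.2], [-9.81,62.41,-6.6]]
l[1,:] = [-74.58, -47.59, -96.2]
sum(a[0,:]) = 5.440000000000008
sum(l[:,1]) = 29.11999999999999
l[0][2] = -43.52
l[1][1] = -47.59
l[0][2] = -43.52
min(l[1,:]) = -96.2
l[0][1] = 14.3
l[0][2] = -43.52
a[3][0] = 26.65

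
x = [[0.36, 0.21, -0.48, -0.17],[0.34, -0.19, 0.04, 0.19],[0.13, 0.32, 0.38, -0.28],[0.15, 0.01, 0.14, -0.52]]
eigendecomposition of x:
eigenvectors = [[(-0.74+0j), -0.74-0.00j, (-0.4+0.08j), -0.40-0.08j], [(-0.31+0.22j), (-0.31-0.22j), (0.71+0j), (0.71-0j)], [0.02+0.55j, (0.02-0.55j), (-0.28+0.1j), -0.28-0.10j], [-0.08+0.11j, (-0.08-0.11j), (-0.12+0.48j), (-0.12-0.48j)]]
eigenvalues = [(0.44+0.32j), (0.44-0.32j), (-0.43+0.17j), (-0.43-0.17j)]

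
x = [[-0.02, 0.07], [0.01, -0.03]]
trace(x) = -0.05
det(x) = -0.00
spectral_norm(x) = 0.08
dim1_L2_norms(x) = [0.07, 0.03]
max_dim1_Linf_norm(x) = 0.07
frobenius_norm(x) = 0.08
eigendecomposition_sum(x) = [[0.00, 0.0],  [0.00, 0.0]] + [[-0.02,0.07], [0.01,-0.03]]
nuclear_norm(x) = 0.08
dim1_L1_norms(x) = [0.09, 0.04]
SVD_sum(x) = [[-0.02, 0.07], [0.01, -0.03]] + [[0.00, 0.0], [0.00, 0.0]]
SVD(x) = [[-0.92, 0.4], [0.40, 0.92]] @ diag([0.07936253712102605, 0.001260040361959478]) @ [[0.28, -0.96], [0.96, 0.28]]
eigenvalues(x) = [0.0, -0.05]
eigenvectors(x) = [[0.95,-0.91], [0.3,0.41]]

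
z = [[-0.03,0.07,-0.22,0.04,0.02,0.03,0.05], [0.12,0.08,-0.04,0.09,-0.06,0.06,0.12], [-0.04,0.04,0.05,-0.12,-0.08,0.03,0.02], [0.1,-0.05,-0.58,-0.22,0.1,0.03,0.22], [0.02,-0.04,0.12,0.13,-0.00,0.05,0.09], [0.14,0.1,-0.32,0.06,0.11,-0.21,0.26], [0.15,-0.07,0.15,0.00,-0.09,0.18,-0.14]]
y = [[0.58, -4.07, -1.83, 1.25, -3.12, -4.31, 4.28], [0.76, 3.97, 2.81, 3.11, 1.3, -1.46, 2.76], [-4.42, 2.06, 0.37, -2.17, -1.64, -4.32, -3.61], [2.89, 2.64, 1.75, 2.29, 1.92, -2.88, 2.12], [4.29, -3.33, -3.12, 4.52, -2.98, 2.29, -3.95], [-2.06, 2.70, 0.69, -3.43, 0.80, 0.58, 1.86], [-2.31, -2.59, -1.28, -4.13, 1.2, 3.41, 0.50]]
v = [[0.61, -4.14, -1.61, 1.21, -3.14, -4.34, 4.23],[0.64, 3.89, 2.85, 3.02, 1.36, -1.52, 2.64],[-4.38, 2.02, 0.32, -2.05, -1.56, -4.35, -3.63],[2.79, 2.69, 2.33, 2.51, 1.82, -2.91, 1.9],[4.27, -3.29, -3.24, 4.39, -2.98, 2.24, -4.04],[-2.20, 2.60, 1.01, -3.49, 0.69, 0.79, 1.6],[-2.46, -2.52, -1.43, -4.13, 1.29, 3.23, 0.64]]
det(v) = 7896.94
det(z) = 0.00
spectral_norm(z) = 0.85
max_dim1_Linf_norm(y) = 4.52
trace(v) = 5.78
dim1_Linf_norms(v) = [4.34, 3.89, 4.38, 2.91, 4.39, 3.49, 4.13]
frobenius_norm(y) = 19.46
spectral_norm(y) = 11.69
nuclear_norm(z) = 1.97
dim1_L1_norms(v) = [19.28, 15.92, 18.31, 16.95, 24.45, 12.38, 15.7]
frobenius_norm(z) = 1.00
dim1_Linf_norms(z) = [0.22, 0.12, 0.12, 0.58, 0.13, 0.32, 0.18]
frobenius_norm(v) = 19.44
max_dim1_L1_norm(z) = 1.3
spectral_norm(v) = 11.67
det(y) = 10455.76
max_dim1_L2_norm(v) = 9.44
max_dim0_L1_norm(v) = 21.15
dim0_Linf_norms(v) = [4.38, 4.14, 3.24, 4.39, 3.14, 4.35, 4.23]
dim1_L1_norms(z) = [0.46, 0.57, 0.38, 1.3, 0.45, 1.2, 0.78]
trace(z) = -0.47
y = z + v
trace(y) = 5.31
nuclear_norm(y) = 42.11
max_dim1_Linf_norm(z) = 0.58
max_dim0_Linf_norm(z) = 0.58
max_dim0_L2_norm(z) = 0.73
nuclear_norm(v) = 41.82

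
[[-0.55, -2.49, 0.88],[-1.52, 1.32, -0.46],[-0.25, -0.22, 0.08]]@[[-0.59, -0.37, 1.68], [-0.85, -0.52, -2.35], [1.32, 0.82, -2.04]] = [[3.60, 2.22, 3.13], [-0.83, -0.50, -4.72], [0.44, 0.27, -0.07]]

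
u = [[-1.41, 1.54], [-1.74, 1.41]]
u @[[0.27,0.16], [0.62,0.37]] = [[0.57, 0.34], [0.4, 0.24]]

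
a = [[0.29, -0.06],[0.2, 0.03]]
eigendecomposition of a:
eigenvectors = [[0.71, 0.29], [0.71, 0.96]]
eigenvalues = [0.23, 0.09]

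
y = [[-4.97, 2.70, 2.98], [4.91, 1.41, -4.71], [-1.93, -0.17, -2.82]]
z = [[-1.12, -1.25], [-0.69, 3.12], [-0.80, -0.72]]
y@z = [[1.32, 12.49], [-2.70, 1.65], [4.53, 3.91]]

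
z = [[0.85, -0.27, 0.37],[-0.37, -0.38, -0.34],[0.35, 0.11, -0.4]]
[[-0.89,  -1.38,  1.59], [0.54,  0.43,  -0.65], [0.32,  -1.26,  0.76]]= z@[[-0.49, -2.18, 1.96], [0.11, -0.08, -0.01], [-1.19, 1.21, -0.2]]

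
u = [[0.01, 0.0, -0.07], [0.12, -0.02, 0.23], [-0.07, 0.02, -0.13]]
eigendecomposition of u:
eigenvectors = [[0.18, -0.74, 0.31],[-0.84, -0.63, 0.95],[0.51, 0.24, -0.02]]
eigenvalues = [-0.19, 0.03, 0.01]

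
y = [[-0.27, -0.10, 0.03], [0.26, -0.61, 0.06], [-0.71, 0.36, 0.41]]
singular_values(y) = [1.03, 0.49, 0.15]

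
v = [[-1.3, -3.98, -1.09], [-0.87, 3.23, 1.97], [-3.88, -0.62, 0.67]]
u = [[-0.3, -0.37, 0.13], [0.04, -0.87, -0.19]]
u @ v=[[0.21, -0.08, -0.31], [1.44, -2.85, -1.88]]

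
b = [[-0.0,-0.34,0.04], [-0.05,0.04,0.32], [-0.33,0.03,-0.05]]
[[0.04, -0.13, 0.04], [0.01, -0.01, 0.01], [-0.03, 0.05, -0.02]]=b@[[0.08,-0.11,0.05], [-0.11,0.38,-0.10], [0.05,-0.1,0.04]]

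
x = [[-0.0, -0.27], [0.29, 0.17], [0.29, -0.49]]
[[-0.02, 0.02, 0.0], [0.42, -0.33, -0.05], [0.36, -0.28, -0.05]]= x@ [[1.4, -1.09, -0.18],[0.09, -0.07, -0.01]]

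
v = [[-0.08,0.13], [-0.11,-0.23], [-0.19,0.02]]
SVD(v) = [[0.28, 0.59], [-0.92, -0.04], [-0.25, 0.80]] @ diag([0.2756202149072416, 0.22098302453918486]) @ [[0.46,0.89], [-0.89,0.46]]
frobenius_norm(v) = 0.35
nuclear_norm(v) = 0.50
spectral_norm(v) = 0.28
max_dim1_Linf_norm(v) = 0.23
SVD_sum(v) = [[0.04, 0.07], [-0.12, -0.23], [-0.03, -0.06]] + [[-0.12, 0.06], [0.01, -0.00], [-0.16, 0.08]]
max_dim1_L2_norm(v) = 0.25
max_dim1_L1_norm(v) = 0.34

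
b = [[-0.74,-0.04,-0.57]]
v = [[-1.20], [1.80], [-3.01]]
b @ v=[[2.53]]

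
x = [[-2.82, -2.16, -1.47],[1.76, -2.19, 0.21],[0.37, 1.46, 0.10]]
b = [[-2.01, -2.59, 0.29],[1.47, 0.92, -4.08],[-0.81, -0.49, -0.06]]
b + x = [[-4.83, -4.75, -1.18],[3.23, -1.27, -3.87],[-0.44, 0.97, 0.04]]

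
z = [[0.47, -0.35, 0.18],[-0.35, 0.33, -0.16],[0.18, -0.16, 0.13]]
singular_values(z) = [0.84, 0.06, 0.04]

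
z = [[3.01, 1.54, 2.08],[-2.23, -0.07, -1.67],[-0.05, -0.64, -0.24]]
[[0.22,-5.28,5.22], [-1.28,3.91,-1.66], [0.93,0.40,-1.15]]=z @ [[1.39, -0.92, 1.23], [-1.17, -0.13, 1.97], [-1.04, -1.11, -0.73]]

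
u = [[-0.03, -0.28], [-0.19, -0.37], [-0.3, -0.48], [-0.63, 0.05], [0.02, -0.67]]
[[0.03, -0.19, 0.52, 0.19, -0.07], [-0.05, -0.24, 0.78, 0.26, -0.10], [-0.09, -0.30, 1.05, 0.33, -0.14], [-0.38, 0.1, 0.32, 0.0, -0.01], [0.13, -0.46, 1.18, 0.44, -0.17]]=u@[[0.59,-0.1,-0.65,-0.06,0.04], [-0.18,0.69,-1.78,-0.66,0.26]]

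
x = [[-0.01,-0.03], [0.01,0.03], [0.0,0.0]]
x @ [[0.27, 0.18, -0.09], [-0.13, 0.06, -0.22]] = [[0.0, -0.0, 0.01], [-0.0, 0.0, -0.01], [0.00, 0.00, 0.0]]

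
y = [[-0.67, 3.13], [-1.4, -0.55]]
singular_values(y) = [3.21, 1.48]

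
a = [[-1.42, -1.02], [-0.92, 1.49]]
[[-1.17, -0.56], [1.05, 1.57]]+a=[[-2.59, -1.58], [0.13, 3.06]]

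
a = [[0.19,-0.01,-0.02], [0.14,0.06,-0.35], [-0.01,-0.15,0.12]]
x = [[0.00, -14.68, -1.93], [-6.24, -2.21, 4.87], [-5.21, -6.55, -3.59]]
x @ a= [[-2.04, -0.59, 4.91], [-1.54, -0.8, 1.48], [-1.87, 0.2, 1.97]]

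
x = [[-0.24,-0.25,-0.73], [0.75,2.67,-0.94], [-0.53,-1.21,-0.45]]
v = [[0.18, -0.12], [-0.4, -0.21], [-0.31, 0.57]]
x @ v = [[0.28, -0.33], [-0.64, -1.19], [0.53, 0.06]]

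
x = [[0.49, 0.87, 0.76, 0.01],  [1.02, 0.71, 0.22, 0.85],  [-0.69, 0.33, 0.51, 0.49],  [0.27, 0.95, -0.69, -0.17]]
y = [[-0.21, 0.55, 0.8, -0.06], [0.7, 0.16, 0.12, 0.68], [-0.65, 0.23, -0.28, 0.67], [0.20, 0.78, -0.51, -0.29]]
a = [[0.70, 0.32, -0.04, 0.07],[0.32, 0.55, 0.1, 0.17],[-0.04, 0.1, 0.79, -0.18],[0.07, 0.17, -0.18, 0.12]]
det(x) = -1.50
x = a + y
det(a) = 0.00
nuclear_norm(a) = 2.16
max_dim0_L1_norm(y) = 1.76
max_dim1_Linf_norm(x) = 1.02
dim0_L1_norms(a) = [1.13, 1.14, 1.11, 0.54]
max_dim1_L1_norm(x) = 2.8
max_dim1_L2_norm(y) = 1.0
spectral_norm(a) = 0.98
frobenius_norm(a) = 1.34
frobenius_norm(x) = 2.54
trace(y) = -0.62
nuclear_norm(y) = 3.99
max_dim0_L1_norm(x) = 2.86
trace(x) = 1.54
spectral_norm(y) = 1.00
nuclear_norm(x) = 4.75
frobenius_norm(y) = 1.99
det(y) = -0.99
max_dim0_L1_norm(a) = 1.14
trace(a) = 2.16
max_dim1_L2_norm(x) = 1.52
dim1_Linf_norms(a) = [0.7, 0.55, 0.79, 0.18]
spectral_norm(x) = 1.89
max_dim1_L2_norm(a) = 0.82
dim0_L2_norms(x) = [1.35, 1.51, 1.17, 1.0]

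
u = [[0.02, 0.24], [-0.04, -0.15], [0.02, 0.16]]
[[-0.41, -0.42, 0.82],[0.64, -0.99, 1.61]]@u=[[0.02, 0.1], [0.08, 0.56]]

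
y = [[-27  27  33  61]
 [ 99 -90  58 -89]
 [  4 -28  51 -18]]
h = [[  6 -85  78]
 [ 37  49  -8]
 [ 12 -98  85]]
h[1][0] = 37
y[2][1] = -28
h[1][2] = -8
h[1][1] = 49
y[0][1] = 27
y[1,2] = 58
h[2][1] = -98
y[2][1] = -28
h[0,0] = 6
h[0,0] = 6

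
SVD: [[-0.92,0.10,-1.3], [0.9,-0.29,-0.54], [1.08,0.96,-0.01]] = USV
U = [[-0.73,-0.66,0.2], [0.25,-0.53,-0.81], [0.64,-0.54,0.55]]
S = [1.84, 1.3, 0.86]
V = [[0.86, 0.25, 0.44], [-0.35, -0.33, 0.88], [-0.36, 0.91, 0.19]]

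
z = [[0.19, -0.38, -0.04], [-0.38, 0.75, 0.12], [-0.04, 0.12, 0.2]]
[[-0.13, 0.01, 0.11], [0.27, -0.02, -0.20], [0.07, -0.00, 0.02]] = z @ [[-0.35, 0.02, 0.01], [0.16, -0.01, -0.3], [0.18, -0.01, 0.26]]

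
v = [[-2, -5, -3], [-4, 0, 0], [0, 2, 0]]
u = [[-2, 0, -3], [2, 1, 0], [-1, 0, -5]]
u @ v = [[4, 4, 6], [-8, -10, -6], [2, -5, 3]]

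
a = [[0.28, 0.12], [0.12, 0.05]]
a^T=[[0.28, 0.12], [0.12, 0.05]]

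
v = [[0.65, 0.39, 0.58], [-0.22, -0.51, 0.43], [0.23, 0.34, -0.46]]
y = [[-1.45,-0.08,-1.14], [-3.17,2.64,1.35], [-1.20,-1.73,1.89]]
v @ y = [[-2.87, -0.03, 0.88], [1.42, -2.07, 0.37], [-0.86, 1.68, -0.67]]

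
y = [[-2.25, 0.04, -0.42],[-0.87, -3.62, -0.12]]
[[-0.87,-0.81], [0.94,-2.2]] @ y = [[2.66, 2.9, 0.46], [-0.2, 8.0, -0.13]]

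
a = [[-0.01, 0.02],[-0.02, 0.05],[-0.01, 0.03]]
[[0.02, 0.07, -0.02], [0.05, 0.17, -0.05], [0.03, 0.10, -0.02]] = a @ [[0.49, 0.32, 1.89], [1.12, 3.44, -0.15]]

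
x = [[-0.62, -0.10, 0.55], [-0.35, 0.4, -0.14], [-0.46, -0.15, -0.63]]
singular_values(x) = [0.85, 0.85, 0.44]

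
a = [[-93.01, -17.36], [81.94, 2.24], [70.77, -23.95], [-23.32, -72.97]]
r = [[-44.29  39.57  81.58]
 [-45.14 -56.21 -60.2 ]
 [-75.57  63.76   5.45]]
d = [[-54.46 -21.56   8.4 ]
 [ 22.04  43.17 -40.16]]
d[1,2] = -40.16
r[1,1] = -56.21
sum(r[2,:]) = -6.359999999999995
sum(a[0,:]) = -110.37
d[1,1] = 43.17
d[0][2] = 8.4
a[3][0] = -23.32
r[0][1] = 39.57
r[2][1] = 63.76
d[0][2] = 8.4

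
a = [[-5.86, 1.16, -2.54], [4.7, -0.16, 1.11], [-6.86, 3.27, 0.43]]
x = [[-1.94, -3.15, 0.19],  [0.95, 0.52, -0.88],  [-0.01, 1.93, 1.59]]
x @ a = [[-4.74, -1.13, 1.51], [2.91, -1.86, -2.21], [-1.78, 4.88, 2.85]]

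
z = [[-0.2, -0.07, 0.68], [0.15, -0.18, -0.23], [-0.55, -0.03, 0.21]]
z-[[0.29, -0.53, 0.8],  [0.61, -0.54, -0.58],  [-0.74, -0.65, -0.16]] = [[-0.49,0.46,-0.12], [-0.46,0.36,0.35], [0.19,0.62,0.37]]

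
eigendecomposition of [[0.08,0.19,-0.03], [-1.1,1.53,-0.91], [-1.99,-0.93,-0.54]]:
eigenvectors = [[-0.04, 0.37, -0.10], [0.35, -0.26, -0.89], [0.94, -0.89, 0.44]]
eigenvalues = [-0.79, 0.02, 1.85]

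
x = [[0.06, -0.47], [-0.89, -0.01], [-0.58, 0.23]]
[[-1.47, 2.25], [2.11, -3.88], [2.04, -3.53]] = x @ [[-2.40, 4.41], [2.83, -4.23]]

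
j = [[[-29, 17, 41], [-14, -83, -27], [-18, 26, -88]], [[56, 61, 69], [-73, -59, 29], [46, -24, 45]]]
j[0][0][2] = 41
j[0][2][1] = 26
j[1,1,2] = 29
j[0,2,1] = 26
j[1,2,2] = 45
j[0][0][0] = -29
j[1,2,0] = 46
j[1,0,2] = 69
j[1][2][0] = 46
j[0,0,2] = 41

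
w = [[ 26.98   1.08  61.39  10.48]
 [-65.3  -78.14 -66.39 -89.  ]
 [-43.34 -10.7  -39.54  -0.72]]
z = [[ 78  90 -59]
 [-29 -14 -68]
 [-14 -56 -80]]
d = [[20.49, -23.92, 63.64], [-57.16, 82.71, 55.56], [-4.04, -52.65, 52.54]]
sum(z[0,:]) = 109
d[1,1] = 82.71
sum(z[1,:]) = -111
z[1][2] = -68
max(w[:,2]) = 61.39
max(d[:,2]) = 63.64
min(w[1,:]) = -89.0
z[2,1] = -56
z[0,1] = 90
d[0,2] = 63.64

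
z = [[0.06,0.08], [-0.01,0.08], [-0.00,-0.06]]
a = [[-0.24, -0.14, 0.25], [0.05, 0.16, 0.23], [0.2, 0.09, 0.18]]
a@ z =[[-0.01,  -0.05],  [0.00,  0.0],  [0.01,  0.01]]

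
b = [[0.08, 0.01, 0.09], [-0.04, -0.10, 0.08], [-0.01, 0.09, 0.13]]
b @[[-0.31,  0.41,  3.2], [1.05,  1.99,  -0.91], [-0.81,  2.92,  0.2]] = [[-0.09, 0.32, 0.26], [-0.16, 0.02, -0.02], [-0.01, 0.55, -0.09]]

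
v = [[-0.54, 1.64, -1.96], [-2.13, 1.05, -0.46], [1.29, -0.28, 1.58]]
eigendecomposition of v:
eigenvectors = [[0.70+0.00j, 0.70-0.00j, (-0.15+0j)], [0.20+0.59j, 0.20-0.59j, 0.70+0.00j], [(-0.21-0.28j), (-0.21+0.28j), 0.70+0.00j]]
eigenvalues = [(0.53+2.18j), (0.53-2.18j), (1.03+0j)]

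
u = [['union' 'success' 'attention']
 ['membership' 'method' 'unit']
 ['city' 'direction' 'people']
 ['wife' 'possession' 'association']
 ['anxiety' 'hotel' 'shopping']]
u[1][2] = 'unit'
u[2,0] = 'city'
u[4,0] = 'anxiety'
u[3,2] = 'association'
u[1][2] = 'unit'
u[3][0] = 'wife'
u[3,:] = ['wife', 'possession', 'association']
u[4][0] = 'anxiety'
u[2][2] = 'people'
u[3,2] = 'association'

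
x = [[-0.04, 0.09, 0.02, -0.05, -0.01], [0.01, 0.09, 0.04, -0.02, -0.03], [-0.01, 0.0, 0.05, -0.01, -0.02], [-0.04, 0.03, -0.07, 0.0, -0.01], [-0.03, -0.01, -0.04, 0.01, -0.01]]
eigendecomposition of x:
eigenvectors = [[(0.72+0j), (-0.51+0j), 0.41+0.00j, -0.34+0.01j, (-0.34-0.01j)], [(0.05+0j), -0.83+0.00j, (0.78+0j), 0.24-0.03j, (0.24+0.03j)], [0.16+0.00j, (0.05+0j), (-0.28+0j), (0.26-0.04j), 0.26+0.04j], [0.57+0.00j, (-0.1+0j), 0.37+0.00j, (0.67+0j), 0.67-0.00j], [0.36+0.00j, 0.19+0.00j, -0.06+0.00j, (0.52-0.19j), 0.52+0.19j]]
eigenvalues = [(-0.07+0j), (0.1+0j), (0.07+0j), (-0+0.01j), (-0-0.01j)]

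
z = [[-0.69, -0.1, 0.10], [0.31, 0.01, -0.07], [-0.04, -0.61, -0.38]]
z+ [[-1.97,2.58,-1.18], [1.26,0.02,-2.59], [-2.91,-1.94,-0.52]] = [[-2.66, 2.48, -1.08], [1.57, 0.03, -2.66], [-2.95, -2.55, -0.9]]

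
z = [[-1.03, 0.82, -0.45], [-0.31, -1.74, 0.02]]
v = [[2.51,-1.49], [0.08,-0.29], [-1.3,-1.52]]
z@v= [[-1.93, 1.98], [-0.94, 0.94]]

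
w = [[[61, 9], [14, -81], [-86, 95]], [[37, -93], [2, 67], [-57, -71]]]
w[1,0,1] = -93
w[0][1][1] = -81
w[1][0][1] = -93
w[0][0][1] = 9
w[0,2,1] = 95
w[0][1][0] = 14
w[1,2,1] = -71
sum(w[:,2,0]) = -143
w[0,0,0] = 61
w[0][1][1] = -81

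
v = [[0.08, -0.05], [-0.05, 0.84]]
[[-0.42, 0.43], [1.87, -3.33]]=v@[[-4.03,3.02], [1.99,-3.79]]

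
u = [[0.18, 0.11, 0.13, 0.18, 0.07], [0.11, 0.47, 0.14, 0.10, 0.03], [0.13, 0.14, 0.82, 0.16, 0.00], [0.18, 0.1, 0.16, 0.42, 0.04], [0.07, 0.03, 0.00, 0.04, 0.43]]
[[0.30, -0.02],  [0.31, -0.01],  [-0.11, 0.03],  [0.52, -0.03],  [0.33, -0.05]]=u @ [[0.42, -0.0], [0.43, -0.01], [-0.49, 0.05], [1.1, -0.09], [0.56, -0.10]]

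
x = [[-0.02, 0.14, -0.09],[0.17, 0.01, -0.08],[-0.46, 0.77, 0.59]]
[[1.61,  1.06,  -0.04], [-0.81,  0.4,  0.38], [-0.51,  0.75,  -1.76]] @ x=[[0.17, 0.21, -0.25], [-0.09, 0.18, 0.27], [0.95, -1.42, -1.05]]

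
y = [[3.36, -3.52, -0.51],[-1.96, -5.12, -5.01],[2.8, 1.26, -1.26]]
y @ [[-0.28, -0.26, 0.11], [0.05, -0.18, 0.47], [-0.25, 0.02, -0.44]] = [[-0.99, -0.25, -1.06], [1.55, 1.33, -0.42], [-0.41, -0.98, 1.45]]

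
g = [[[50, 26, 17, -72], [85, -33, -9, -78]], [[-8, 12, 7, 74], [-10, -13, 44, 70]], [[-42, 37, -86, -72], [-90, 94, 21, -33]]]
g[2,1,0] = -90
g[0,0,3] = -72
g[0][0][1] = 26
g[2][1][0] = -90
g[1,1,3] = 70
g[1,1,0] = -10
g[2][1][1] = 94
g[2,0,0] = -42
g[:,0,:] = [[50, 26, 17, -72], [-8, 12, 7, 74], [-42, 37, -86, -72]]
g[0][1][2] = -9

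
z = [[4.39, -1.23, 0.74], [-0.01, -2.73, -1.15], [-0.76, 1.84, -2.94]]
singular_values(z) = [5.14, 2.89, 2.82]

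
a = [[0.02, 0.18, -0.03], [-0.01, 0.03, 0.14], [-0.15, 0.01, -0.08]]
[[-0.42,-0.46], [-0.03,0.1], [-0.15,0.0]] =a @ [[0.63, -0.78], [-2.34, -2.29], [0.34, 1.12]]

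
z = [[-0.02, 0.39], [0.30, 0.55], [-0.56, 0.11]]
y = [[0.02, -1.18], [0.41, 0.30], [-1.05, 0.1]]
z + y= [[0.00, -0.79],[0.71, 0.85],[-1.61, 0.21]]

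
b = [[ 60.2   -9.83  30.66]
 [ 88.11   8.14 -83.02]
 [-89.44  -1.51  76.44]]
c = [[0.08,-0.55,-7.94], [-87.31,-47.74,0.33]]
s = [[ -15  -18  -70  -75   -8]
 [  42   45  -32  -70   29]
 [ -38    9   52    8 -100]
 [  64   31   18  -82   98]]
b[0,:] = [60.2, -9.83, 30.66]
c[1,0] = -87.31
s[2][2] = 52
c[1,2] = 0.33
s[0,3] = -75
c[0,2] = -7.94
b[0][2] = 30.66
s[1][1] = 45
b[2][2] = 76.44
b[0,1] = -9.83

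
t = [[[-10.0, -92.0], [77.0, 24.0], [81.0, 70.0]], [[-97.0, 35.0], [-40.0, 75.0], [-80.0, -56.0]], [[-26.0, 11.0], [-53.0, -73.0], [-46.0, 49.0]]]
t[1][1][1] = 75.0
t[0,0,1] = -92.0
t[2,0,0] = -26.0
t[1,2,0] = -80.0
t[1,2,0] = -80.0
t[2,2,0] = -46.0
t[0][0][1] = -92.0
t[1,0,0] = -97.0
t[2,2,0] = -46.0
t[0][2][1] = 70.0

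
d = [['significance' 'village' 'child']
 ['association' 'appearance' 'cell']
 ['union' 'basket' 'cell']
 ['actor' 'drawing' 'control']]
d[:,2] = ['child', 'cell', 'cell', 'control']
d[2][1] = 'basket'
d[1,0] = 'association'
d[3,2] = 'control'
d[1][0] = 'association'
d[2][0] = 'union'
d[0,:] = ['significance', 'village', 'child']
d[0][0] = 'significance'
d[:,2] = ['child', 'cell', 'cell', 'control']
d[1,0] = 'association'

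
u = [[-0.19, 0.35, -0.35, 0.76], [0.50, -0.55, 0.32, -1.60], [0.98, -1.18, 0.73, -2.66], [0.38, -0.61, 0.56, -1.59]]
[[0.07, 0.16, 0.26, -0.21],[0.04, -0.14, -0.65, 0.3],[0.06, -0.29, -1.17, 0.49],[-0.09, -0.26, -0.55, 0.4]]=u @ [[0.27, 0.24, -0.46, -0.38], [-0.12, 0.08, 0.23, 0.00], [-0.44, -0.37, 0.23, 0.23], [0.01, 0.06, 0.23, -0.26]]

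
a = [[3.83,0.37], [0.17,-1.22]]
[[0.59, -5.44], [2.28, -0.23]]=a @ [[0.33, -1.42], [-1.82, -0.01]]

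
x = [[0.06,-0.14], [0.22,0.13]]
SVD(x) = [[0.12,-0.99], [-0.99,-0.12]] @ diag([0.25668205343414946, 0.15038059530680292]) @ [[-0.82, -0.57], [-0.57, 0.82]]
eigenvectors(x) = [[0.12-0.61j, 0.12+0.61j], [-0.78+0.00j, -0.78-0.00j]]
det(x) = 0.04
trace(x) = 0.19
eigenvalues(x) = [(0.1+0.17j), (0.1-0.17j)]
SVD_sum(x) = [[-0.02,-0.02], [0.21,0.14]] + [[0.08, -0.12], [0.01, -0.01]]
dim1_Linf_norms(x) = [0.14, 0.22]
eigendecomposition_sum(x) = [[(0.03+0.1j), (-0.07+0.04j)], [(0.11-0.06j), 0.07+0.08j]] + [[(0.03-0.1j), (-0.07-0.04j)],[0.11+0.06j, 0.07-0.08j]]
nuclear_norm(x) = 0.41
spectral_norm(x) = 0.26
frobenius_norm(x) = 0.30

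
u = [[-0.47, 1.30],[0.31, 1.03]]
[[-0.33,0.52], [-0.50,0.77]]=u @ [[-0.34, 0.53], [-0.38, 0.59]]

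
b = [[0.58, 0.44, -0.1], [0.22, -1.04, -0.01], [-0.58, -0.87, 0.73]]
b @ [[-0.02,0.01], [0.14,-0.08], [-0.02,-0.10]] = [[0.05,-0.02], [-0.15,0.09], [-0.12,-0.01]]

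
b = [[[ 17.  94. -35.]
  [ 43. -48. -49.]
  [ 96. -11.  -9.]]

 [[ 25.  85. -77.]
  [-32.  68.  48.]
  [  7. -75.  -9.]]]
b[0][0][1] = 94.0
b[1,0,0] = 25.0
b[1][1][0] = -32.0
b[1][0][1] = 85.0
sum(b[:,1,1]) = 20.0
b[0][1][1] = -48.0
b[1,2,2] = -9.0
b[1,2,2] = -9.0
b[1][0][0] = 25.0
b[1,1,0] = -32.0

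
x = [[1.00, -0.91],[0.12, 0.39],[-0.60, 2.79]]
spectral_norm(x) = 3.09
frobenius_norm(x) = 3.18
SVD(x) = [[0.38, 0.89], [-0.11, 0.3], [-0.92, 0.33]] @ diag([3.090556803387124, 0.766262778058261]) @ [[0.3, -0.96], [0.96, 0.30]]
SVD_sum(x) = [[0.35, -1.11], [-0.10, 0.32], [-0.84, 2.71]] + [[0.65, 0.2],[0.22, 0.07],[0.24, 0.08]]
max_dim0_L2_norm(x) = 2.96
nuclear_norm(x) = 3.86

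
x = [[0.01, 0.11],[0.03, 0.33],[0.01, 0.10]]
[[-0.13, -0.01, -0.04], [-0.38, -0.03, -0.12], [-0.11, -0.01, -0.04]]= x @ [[-0.04,0.56,-0.45], [-1.14,-0.14,-0.31]]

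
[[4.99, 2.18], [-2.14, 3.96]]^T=[[4.99,-2.14], [2.18,3.96]]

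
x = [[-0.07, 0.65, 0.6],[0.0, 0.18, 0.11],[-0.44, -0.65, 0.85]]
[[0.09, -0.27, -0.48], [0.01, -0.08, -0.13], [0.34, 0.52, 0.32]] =x@[[-0.4, -0.39, -0.45], [-0.05, -0.49, -0.54], [0.15, 0.04, -0.27]]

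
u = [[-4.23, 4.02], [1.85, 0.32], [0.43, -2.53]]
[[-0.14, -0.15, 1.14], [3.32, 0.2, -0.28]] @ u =[[0.80, -3.49], [-13.79, 14.12]]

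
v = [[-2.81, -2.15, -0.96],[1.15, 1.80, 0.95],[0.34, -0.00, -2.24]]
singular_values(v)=[4.32, 2.24, 0.59]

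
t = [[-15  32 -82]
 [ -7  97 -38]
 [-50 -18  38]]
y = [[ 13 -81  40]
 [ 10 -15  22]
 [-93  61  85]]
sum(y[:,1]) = -35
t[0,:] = [-15, 32, -82]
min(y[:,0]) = -93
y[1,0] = 10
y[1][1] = -15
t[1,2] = -38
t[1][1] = 97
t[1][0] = -7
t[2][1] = -18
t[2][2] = 38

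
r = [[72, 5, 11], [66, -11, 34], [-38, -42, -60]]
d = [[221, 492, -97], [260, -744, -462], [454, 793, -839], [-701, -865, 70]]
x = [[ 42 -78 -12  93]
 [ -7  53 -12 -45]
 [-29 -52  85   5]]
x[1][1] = 53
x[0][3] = 93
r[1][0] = 66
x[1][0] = -7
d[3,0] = -701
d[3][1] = -865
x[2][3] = 5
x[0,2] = -12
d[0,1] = 492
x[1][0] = -7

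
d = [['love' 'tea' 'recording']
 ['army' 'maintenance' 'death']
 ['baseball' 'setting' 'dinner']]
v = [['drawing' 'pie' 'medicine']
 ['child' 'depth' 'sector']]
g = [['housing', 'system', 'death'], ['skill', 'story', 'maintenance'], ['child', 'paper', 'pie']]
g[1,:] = ['skill', 'story', 'maintenance']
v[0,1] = 'pie'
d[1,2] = 'death'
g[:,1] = ['system', 'story', 'paper']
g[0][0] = 'housing'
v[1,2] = 'sector'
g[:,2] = ['death', 'maintenance', 'pie']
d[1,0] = 'army'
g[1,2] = 'maintenance'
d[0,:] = ['love', 'tea', 'recording']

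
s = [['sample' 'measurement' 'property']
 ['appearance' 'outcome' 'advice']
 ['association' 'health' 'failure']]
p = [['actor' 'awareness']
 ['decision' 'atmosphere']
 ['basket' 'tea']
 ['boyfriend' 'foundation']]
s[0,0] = 'sample'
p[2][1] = 'tea'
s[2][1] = 'health'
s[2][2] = 'failure'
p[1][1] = 'atmosphere'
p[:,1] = ['awareness', 'atmosphere', 'tea', 'foundation']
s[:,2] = ['property', 'advice', 'failure']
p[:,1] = ['awareness', 'atmosphere', 'tea', 'foundation']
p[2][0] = 'basket'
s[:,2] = ['property', 'advice', 'failure']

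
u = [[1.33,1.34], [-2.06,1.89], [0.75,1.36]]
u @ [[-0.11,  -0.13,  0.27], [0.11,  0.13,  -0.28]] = [[0.00, 0.0, -0.02], [0.43, 0.51, -1.09], [0.07, 0.08, -0.18]]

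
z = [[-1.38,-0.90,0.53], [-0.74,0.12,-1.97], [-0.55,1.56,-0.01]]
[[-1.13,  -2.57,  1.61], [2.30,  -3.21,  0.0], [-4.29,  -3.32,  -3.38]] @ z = [[2.58,3.22,4.45], [-0.8,-2.46,7.54], [10.24,-1.81,4.30]]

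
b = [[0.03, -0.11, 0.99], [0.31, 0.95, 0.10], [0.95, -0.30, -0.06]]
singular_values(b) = [1.01, 1.0, 1.0]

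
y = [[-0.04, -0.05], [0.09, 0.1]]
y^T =[[-0.04, 0.09], [-0.05, 0.10]]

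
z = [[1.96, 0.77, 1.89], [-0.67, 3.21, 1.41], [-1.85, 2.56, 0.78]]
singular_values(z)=[4.77, 2.91, 0.3]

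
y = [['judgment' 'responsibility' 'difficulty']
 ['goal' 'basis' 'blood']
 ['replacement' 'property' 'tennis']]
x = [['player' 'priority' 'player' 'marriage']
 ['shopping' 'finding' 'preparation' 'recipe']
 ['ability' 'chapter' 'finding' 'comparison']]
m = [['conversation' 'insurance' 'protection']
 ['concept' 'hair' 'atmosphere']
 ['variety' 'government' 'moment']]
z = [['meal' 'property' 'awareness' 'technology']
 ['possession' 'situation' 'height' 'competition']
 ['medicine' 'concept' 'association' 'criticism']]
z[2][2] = 'association'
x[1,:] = ['shopping', 'finding', 'preparation', 'recipe']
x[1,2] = 'preparation'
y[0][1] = 'responsibility'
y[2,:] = ['replacement', 'property', 'tennis']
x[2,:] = ['ability', 'chapter', 'finding', 'comparison']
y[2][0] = 'replacement'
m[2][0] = 'variety'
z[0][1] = 'property'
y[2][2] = 'tennis'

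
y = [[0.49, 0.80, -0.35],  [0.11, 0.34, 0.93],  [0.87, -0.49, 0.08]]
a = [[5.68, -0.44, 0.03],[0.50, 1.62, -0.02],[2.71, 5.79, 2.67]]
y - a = [[-5.19, 1.24, -0.38], [-0.39, -1.28, 0.95], [-1.84, -6.28, -2.59]]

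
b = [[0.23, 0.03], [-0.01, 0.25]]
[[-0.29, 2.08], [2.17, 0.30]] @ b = [[-0.09, 0.51], [0.50, 0.14]]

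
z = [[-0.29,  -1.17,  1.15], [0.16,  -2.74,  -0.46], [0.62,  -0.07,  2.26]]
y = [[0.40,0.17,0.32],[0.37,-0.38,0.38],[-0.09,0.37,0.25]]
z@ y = [[-0.65,0.82,-0.25], [-0.91,0.90,-1.11], [0.02,0.97,0.74]]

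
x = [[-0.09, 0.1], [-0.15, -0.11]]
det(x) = 0.025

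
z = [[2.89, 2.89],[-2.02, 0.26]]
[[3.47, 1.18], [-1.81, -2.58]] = z @ [[0.93, 1.18], [0.27, -0.77]]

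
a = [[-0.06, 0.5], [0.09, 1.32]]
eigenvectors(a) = [[-1.00, -0.33], [0.06, -0.94]]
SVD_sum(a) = [[0.02, 0.5], [0.06, 1.32]] + [[-0.08, 0.00], [0.03, -0.0]]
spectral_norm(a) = 1.41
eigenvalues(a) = [-0.09, 1.35]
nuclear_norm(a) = 1.50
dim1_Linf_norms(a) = [0.5, 1.32]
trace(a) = 1.26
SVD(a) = [[0.35, 0.94], [0.94, -0.35]] @ diag([1.4129307017824497, 0.08790240019791373]) @ [[0.04, 1.00], [-1.00, 0.04]]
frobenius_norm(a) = 1.42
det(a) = -0.12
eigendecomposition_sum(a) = [[-0.09,0.03], [0.01,-0.00]] + [[0.03, 0.47],[0.08, 1.32]]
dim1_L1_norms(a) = [0.56, 1.41]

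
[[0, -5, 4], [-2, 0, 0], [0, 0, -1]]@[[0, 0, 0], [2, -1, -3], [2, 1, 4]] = [[-2, 9, 31], [0, 0, 0], [-2, -1, -4]]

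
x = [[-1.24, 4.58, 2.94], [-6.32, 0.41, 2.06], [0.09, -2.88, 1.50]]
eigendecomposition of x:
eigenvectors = [[-0.18+0.59j,-0.18-0.59j,0.37+0.00j], [-0.72+0.00j,(-0.72-0j),(-0.27+0j)], [-0.11-0.30j,(-0.11+0.3j),(0.89+0j)]]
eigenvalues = [(-0.87+6.03j), (-0.87-6.03j), (2.42+0j)]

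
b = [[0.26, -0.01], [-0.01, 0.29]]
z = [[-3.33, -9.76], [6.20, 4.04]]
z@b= [[-0.77, -2.8], [1.57, 1.11]]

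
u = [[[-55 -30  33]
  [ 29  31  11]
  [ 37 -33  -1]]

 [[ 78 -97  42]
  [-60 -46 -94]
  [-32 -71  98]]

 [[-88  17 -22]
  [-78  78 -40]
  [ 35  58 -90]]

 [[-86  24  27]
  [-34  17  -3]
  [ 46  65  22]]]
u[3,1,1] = 17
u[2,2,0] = 35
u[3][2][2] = 22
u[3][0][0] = -86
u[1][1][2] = -94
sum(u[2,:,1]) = 153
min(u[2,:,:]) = -90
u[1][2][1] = -71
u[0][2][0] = 37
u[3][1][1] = 17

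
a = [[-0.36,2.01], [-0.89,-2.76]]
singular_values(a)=[3.45, 0.81]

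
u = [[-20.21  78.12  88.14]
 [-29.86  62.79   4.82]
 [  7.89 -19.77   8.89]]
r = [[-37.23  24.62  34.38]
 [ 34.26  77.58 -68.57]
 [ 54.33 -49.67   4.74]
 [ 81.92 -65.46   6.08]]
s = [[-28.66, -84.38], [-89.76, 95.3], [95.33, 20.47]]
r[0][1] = 24.62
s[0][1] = -84.38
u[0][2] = 88.14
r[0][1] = 24.62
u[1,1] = 62.79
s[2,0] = 95.33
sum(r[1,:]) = 43.27000000000001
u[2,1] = -19.77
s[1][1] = 95.3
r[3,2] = 6.08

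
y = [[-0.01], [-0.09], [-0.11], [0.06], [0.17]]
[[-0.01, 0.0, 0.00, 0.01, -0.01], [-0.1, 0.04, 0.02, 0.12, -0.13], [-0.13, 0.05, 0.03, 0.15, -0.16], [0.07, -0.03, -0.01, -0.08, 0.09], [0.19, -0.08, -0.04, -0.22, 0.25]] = y @[[1.14,-0.47,-0.23,-1.32,1.47]]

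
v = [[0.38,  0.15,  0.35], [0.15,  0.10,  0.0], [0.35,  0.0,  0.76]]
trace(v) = 1.24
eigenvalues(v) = [0.98, 0.27, -0.0]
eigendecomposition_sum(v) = [[0.27, 0.05, 0.43], [0.05, 0.01, 0.07], [0.43, 0.07, 0.70]] + [[0.12, 0.1, -0.08], [0.1, 0.09, -0.07], [-0.08, -0.07, 0.06]] + [[-0.0, 0.00, 0.0], [0.00, -0.0, -0.0], [0.00, -0.0, -0.00]]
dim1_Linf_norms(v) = [0.38, 0.15, 0.76]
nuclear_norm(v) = 1.24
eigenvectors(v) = [[-0.52, -0.66, 0.54], [-0.09, -0.59, -0.8], [-0.85, 0.47, -0.25]]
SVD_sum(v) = [[0.27, 0.05, 0.43], [0.05, 0.01, 0.07], [0.43, 0.07, 0.70]] + [[0.12, 0.10, -0.08],[0.1, 0.09, -0.07],[-0.08, -0.07, 0.06]] + [[-0.00, 0.0, 0.00],[0.0, -0.0, -0.00],[0.00, -0.00, -0.00]]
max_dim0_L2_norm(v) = 0.84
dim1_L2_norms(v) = [0.54, 0.18, 0.84]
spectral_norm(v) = 0.98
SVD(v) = [[-0.52, -0.66, -0.54], [-0.09, -0.59, 0.80], [-0.85, 0.47, 0.25]] @ diag([0.9751309807206835, 0.26667640278729887, 0.0018073835079822052]) @ [[-0.52, -0.09, -0.85], [-0.66, -0.59, 0.47], [0.54, -0.80, -0.25]]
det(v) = -0.00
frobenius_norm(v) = 1.01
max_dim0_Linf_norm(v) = 0.76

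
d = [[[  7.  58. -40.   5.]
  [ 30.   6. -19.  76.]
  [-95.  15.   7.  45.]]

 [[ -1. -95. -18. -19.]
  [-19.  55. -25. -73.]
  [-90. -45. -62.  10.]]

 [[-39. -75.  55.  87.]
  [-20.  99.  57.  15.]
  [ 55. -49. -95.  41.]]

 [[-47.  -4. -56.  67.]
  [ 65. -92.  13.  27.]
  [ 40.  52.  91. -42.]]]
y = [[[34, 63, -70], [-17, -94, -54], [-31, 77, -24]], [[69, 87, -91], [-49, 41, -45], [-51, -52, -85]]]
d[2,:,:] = [[-39.0, -75.0, 55.0, 87.0], [-20.0, 99.0, 57.0, 15.0], [55.0, -49.0, -95.0, 41.0]]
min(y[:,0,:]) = -91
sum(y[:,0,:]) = 92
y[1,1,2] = -45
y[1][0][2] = -91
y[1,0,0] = 69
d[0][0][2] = -40.0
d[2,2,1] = -49.0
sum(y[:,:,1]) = 122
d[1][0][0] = -1.0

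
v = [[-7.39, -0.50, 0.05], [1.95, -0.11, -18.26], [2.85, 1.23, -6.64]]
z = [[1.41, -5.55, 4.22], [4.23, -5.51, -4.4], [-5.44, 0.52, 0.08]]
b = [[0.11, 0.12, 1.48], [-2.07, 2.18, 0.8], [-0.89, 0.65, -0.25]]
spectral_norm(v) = 19.67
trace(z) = -4.02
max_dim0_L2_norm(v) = 19.43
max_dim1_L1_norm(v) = 20.32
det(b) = 0.62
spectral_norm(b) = 3.29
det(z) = -245.57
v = b @ z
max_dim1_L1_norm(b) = 5.05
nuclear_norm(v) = 28.29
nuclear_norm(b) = 4.94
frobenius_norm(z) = 12.17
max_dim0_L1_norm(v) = 24.95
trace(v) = -14.14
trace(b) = 2.04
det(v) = -151.69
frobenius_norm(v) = 21.11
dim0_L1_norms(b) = [3.07, 2.95, 2.53]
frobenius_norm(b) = 3.63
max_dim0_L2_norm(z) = 7.84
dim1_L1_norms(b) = [1.71, 5.05, 1.79]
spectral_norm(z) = 9.57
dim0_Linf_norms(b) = [2.07, 2.18, 1.48]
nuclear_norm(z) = 19.95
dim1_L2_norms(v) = [7.41, 18.36, 7.33]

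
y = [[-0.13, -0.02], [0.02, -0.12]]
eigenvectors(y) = [[(0.18-0.68j), 0.18+0.68j], [-0.71+0.00j, -0.71-0.00j]]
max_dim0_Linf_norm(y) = 0.13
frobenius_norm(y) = 0.18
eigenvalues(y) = [(-0.12+0.02j), (-0.12-0.02j)]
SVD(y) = [[-1.00, 0.08], [0.08, 1.00]] @ diag([0.13158988901172164, 0.12158988901172162]) @ [[1.0, 0.08], [0.08, -1.0]]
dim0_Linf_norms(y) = [0.13, 0.12]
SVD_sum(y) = [[-0.13, -0.01], [0.01, 0.00]] + [[0.0, -0.01],[0.01, -0.12]]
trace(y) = -0.25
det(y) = 0.02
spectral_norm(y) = 0.13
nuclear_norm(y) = 0.25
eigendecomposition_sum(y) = [[-0.06-0.01j, -0.01-0.06j], [(0.01+0.06j), (-0.06+0.03j)]] + [[-0.06+0.01j, (-0.01+0.06j)], [0.01-0.06j, -0.06-0.03j]]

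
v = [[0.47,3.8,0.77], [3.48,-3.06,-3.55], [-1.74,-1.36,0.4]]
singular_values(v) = [6.36, 3.71, 0.32]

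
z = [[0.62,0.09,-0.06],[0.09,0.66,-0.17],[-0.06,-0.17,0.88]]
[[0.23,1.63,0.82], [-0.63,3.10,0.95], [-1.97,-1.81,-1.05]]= z @[[0.37, 1.92, 1.08], [-1.66, 4.15, 1.05], [-2.53, -1.12, -0.92]]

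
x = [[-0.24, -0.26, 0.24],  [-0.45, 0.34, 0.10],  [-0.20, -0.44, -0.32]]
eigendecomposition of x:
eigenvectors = [[(-0.4+0j), 0.04-0.54j, 0.04+0.54j],  [0.85+0.00j, 0.06-0.32j, (0.06+0.32j)],  [(-0.35+0j), (0.77+0j), 0.77-0.00j]]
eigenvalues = [(0.51+0j), (-0.37+0.32j), (-0.37-0.32j)]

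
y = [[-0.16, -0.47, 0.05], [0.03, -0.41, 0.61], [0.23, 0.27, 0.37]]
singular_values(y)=[0.81, 0.62, 0.01]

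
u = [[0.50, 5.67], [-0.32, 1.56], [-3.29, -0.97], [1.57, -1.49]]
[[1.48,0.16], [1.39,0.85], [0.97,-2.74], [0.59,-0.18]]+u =[[1.98, 5.83], [1.07, 2.41], [-2.32, -3.71], [2.16, -1.67]]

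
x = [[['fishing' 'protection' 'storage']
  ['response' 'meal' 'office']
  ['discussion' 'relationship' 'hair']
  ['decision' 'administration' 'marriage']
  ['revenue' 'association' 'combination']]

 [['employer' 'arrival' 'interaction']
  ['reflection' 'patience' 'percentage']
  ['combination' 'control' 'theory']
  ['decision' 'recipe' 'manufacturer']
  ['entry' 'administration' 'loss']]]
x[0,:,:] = [['fishing', 'protection', 'storage'], ['response', 'meal', 'office'], ['discussion', 'relationship', 'hair'], ['decision', 'administration', 'marriage'], ['revenue', 'association', 'combination']]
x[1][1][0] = 'reflection'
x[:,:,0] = [['fishing', 'response', 'discussion', 'decision', 'revenue'], ['employer', 'reflection', 'combination', 'decision', 'entry']]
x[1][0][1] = 'arrival'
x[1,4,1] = 'administration'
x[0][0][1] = 'protection'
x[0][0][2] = 'storage'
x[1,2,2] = 'theory'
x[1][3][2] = 'manufacturer'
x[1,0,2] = 'interaction'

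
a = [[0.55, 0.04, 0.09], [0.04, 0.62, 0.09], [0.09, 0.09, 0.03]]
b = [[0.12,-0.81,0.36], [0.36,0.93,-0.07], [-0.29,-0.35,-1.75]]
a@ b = [[0.05, -0.44, 0.04], [0.20, 0.51, -0.19], [0.03, 0.0, -0.03]]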